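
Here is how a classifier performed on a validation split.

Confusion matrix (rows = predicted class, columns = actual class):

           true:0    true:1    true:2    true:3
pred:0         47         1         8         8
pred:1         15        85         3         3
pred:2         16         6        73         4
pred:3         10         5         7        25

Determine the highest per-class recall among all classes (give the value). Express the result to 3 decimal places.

Per-class recall (TP/(TP+FN)):
  0: TP=47, FN=15+16+10=41 → 47/88 = 0.5341
  1: TP=85, FN=1+6+5=12 → 85/97 = 0.8763
  2: TP=73, FN=8+3+7=18 → 73/91 = 0.8022
  3: TP=25, FN=8+3+4=15 → 25/40 = 0.6250
Highest is class '1' with recall = 0.876.

0.876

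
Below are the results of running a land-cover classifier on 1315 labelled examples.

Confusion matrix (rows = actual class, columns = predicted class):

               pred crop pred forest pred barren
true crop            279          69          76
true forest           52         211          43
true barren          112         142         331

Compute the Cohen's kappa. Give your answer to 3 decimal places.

Observed agreement pₒ = trace/N = 821/1315 = 0.6243
Expected agreement pₑ = Σ (rowᵢ·colᵢ)/N² = (424·443 + 306·422 + 585·450)/1315² = 0.3355
κ = (pₒ − pₑ)/(1 − pₑ) = (0.6243 − 0.3355)/(1 − 0.3355) = 0.435

0.435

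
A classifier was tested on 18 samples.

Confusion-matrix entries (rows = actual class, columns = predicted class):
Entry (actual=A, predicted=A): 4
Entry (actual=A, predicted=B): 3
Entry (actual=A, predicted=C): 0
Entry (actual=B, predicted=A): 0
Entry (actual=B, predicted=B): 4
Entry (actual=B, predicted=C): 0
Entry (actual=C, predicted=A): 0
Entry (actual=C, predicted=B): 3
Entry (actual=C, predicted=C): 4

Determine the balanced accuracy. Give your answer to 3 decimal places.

Balanced accuracy = mean of per-class recall.
  A: recall = 4/7 = 0.5714
  B: recall = 4/4 = 1.0000
  C: recall = 4/7 = 0.5714
Mean = (0.5714 + 1.0000 + 0.5714) / 3 = 0.714

0.714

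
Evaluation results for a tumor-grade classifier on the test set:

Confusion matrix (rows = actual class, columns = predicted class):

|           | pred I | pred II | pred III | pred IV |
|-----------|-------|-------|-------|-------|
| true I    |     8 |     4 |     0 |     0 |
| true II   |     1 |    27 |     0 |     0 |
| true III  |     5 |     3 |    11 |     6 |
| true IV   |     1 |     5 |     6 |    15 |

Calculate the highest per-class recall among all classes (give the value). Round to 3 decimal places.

0.964

Per-class recall (TP/(TP+FN)):
  I: TP=8, FN=4+0+0=4 → 8/12 = 0.6667
  II: TP=27, FN=1+0+0=1 → 27/28 = 0.9643
  III: TP=11, FN=5+3+6=14 → 11/25 = 0.4400
  IV: TP=15, FN=1+5+6=12 → 15/27 = 0.5556
Highest is class 'II' with recall = 0.964.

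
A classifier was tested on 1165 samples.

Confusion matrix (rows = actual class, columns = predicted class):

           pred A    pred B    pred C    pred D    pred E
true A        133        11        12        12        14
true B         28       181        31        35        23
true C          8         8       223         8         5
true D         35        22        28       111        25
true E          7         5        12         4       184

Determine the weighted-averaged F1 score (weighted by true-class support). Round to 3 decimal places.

0.707

Per-class F1 score (2·TP/(2·TP+FP+FN)):
  A: TP=133, FP=28+8+35+7=78, FN=11+12+12+14=49 → 266/393 = 0.6768
  B: TP=181, FP=11+8+22+5=46, FN=28+31+35+23=117 → 362/525 = 0.6895
  C: TP=223, FP=12+31+28+12=83, FN=8+8+8+5=29 → 446/558 = 0.7993
  D: TP=111, FP=12+35+8+4=59, FN=35+22+28+25=110 → 222/391 = 0.5678
  E: TP=184, FP=14+23+5+25=67, FN=7+5+12+4=28 → 368/463 = 0.7948
Weighted-F1 score = Σ (supportᵢ/N)·F1 scoreᵢ with N=1165: (182/1165)·0.6768 + (298/1165)·0.6895 + (252/1165)·0.7993 + (221/1165)·0.5678 + (212/1165)·0.7948 = 0.707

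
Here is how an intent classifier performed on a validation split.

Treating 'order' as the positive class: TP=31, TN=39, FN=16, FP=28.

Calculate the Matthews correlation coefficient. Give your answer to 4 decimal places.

0.2381

MCC = (TP·TN − FP·FN) / √((TP+FP)(TP+FN)(TN+FP)(TN+FN))
Numerator = 31·39 − 28·16 = 761
Denominator = √(59·47·67·55) = √10218505 = 3196.6396
MCC = 761 / 3196.6396 = 0.2381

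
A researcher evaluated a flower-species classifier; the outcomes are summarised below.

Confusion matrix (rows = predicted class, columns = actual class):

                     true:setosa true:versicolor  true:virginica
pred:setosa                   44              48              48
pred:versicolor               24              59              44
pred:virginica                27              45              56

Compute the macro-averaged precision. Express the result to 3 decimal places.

0.405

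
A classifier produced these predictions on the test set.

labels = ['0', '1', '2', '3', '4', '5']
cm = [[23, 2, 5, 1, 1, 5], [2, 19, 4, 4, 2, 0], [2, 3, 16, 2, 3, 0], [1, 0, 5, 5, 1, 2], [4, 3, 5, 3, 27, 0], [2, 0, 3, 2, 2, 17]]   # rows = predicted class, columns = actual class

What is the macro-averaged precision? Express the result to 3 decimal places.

0.584

Per-class precision (TP/(TP+FP)):
  0: TP=23, FP=2+5+1+1+5=14 → 23/37 = 0.6216
  1: TP=19, FP=2+4+4+2+0=12 → 19/31 = 0.6129
  2: TP=16, FP=2+3+2+3+0=10 → 16/26 = 0.6154
  3: TP=5, FP=1+0+5+1+2=9 → 5/14 = 0.3571
  4: TP=27, FP=4+3+5+3+0=15 → 27/42 = 0.6429
  5: TP=17, FP=2+0+3+2+2=9 → 17/26 = 0.6538
Macro-precision = mean = (0.6216 + 0.6129 + 0.6154 + 0.3571 + 0.6429 + 0.6538) / 6 = 0.584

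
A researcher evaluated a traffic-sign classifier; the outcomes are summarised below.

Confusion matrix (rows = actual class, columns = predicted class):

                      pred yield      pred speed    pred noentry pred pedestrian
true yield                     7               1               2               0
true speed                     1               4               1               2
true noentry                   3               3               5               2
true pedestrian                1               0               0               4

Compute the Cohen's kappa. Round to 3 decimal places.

Observed agreement pₒ = trace/N = 20/36 = 0.5556
Expected agreement pₑ = Σ (rowᵢ·colᵢ)/N² = (10·12 + 8·8 + 13·8 + 5·8)/36² = 0.2531
κ = (pₒ − pₑ)/(1 − pₑ) = (0.5556 − 0.2531)/(1 − 0.2531) = 0.405

0.405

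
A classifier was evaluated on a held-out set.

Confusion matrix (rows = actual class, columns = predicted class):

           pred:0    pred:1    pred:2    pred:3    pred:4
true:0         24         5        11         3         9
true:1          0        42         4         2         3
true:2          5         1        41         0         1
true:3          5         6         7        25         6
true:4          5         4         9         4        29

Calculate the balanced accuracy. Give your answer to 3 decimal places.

Balanced accuracy = mean of per-class recall.
  0: recall = 24/52 = 0.4615
  1: recall = 42/51 = 0.8235
  2: recall = 41/48 = 0.8542
  3: recall = 25/49 = 0.5102
  4: recall = 29/51 = 0.5686
Mean = (0.4615 + 0.8235 + 0.8542 + 0.5102 + 0.5686) / 5 = 0.644

0.644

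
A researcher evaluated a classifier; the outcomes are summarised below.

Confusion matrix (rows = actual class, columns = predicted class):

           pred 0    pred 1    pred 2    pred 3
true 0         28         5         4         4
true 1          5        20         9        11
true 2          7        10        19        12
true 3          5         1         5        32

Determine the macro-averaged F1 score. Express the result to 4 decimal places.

0.5549

Per-class F1 score (2·TP/(2·TP+FP+FN)):
  0: TP=28, FP=5+7+5=17, FN=5+4+4=13 → 56/86 = 0.65116
  1: TP=20, FP=5+10+1=16, FN=5+9+11=25 → 40/81 = 0.49383
  2: TP=19, FP=4+9+5=18, FN=7+10+12=29 → 38/85 = 0.44706
  3: TP=32, FP=4+11+12=27, FN=5+1+5=11 → 64/102 = 0.62745
Macro-F1 score = mean = (0.65116 + 0.49383 + 0.44706 + 0.62745) / 4 = 0.5549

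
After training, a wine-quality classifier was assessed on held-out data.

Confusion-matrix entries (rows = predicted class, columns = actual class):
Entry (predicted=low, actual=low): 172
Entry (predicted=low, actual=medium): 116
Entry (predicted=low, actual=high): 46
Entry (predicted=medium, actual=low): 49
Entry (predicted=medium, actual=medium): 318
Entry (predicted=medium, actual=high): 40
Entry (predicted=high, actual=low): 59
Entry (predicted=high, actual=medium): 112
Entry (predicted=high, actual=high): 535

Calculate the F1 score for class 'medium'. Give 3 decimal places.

0.667

One-vs-rest for 'medium': TP = diagonal; FP = other classes predicted 'medium'; FN = 'medium' predicted as other.
F1 score = 2·TP/(2·TP+FP+FN).
medium: TP=318, FP=49+40=89, FN=116+112=228 → 636/953 = 0.6674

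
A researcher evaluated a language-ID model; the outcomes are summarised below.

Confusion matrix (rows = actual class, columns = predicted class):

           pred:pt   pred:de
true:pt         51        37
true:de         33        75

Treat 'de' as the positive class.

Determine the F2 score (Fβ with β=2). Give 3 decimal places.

0.689

Fβ = (1+β²)·TP / ((1+β²)·TP + β²·FN + FP), with β²=4
= 5·75 / (5·75 + 4·33 + 37) = 0.689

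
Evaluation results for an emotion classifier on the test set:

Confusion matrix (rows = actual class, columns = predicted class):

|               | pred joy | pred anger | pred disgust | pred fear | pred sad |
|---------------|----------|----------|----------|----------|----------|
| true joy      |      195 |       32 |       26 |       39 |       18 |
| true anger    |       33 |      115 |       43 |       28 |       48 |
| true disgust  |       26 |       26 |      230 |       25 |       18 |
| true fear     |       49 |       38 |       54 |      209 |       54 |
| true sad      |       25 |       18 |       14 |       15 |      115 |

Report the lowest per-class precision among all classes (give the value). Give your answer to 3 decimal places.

0.455

Per-class precision (TP/(TP+FP)):
  joy: TP=195, FP=33+26+49+25=133 → 195/328 = 0.5945
  anger: TP=115, FP=32+26+38+18=114 → 115/229 = 0.5022
  disgust: TP=230, FP=26+43+54+14=137 → 230/367 = 0.6267
  fear: TP=209, FP=39+28+25+15=107 → 209/316 = 0.6614
  sad: TP=115, FP=18+48+18+54=138 → 115/253 = 0.4545
Lowest is class 'sad' with precision = 0.455.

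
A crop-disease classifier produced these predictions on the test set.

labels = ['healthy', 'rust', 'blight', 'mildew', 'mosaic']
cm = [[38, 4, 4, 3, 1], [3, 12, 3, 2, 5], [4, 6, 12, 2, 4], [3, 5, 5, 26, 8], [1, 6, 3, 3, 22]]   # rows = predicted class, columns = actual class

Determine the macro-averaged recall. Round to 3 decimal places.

Per-class recall (TP/(TP+FN)):
  healthy: TP=38, FN=3+4+3+1=11 → 38/49 = 0.7755
  rust: TP=12, FN=4+6+5+6=21 → 12/33 = 0.3636
  blight: TP=12, FN=4+3+5+3=15 → 12/27 = 0.4444
  mildew: TP=26, FN=3+2+2+3=10 → 26/36 = 0.7222
  mosaic: TP=22, FN=1+5+4+8=18 → 22/40 = 0.5500
Macro-recall = mean = (0.7755 + 0.3636 + 0.4444 + 0.7222 + 0.5500) / 5 = 0.571

0.571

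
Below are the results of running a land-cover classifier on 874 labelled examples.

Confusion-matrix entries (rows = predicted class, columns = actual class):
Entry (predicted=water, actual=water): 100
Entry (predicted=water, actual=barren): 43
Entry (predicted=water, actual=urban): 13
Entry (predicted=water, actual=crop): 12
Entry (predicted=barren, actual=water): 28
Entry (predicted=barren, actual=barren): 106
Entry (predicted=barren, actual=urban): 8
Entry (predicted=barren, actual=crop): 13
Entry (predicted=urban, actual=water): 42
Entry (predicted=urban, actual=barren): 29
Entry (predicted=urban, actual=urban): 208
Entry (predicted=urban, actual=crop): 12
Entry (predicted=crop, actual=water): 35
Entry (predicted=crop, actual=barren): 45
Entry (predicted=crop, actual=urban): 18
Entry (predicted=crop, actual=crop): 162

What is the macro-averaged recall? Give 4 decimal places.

Per-class recall (TP/(TP+FN)):
  water: TP=100, FN=28+42+35=105 → 100/205 = 0.48780
  barren: TP=106, FN=43+29+45=117 → 106/223 = 0.47534
  urban: TP=208, FN=13+8+18=39 → 208/247 = 0.84211
  crop: TP=162, FN=12+13+12=37 → 162/199 = 0.81407
Macro-recall = mean = (0.48780 + 0.47534 + 0.84211 + 0.81407) / 4 = 0.6548

0.6548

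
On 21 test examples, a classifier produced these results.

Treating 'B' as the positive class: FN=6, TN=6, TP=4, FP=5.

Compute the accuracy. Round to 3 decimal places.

0.476

Accuracy = (TP+TN)/N = (4+6)/21 = 0.476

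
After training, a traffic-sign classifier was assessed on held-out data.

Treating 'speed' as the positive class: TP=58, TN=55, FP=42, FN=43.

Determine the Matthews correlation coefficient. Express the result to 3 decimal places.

MCC = (TP·TN − FP·FN) / √((TP+FP)(TP+FN)(TN+FP)(TN+FN))
Numerator = 58·55 − 42·43 = 1384
Denominator = √(100·101·97·98) = √96010600 = 9798.4999
MCC = 1384 / 9798.4999 = 0.141

0.141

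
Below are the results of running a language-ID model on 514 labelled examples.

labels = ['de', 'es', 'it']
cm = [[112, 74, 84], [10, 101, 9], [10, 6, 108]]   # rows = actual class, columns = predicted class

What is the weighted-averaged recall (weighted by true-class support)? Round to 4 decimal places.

0.6245

Per-class recall (TP/(TP+FN)):
  de: TP=112, FN=74+84=158 → 112/270 = 0.41481
  es: TP=101, FN=10+9=19 → 101/120 = 0.84167
  it: TP=108, FN=10+6=16 → 108/124 = 0.87097
Weighted-recall = Σ (supportᵢ/N)·recallᵢ with N=514: (270/514)·0.41481 + (120/514)·0.84167 + (124/514)·0.87097 = 0.6245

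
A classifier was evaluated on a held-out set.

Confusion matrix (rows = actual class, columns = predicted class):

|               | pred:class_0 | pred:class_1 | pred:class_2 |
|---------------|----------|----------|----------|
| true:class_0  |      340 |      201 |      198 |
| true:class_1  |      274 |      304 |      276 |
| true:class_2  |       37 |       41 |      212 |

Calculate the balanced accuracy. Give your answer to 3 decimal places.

Balanced accuracy = mean of per-class recall.
  class_0: recall = 340/739 = 0.4601
  class_1: recall = 304/854 = 0.3560
  class_2: recall = 212/290 = 0.7310
Mean = (0.4601 + 0.3560 + 0.7310) / 3 = 0.516

0.516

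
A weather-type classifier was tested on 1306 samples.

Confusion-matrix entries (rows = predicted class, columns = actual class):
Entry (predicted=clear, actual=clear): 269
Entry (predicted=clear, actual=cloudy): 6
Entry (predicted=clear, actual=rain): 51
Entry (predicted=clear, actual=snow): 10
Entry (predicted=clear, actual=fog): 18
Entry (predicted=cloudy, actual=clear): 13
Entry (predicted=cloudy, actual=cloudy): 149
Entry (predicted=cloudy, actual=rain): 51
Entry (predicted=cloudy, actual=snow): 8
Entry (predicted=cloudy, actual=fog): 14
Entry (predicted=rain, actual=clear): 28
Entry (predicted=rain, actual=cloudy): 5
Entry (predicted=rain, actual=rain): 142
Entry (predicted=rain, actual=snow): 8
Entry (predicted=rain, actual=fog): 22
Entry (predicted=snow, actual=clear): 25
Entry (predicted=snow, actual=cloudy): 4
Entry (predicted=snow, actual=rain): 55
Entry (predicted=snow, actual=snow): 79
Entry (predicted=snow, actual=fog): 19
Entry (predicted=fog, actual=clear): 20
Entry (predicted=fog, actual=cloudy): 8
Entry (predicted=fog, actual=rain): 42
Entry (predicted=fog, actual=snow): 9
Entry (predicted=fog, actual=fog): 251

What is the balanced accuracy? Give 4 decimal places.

0.7016

Balanced accuracy = mean of per-class recall.
  clear: recall = 269/355 = 0.75775
  cloudy: recall = 149/172 = 0.86628
  rain: recall = 142/341 = 0.41642
  snow: recall = 79/114 = 0.69298
  fog: recall = 251/324 = 0.77469
Mean = (0.75775 + 0.86628 + 0.41642 + 0.69298 + 0.77469) / 5 = 0.7016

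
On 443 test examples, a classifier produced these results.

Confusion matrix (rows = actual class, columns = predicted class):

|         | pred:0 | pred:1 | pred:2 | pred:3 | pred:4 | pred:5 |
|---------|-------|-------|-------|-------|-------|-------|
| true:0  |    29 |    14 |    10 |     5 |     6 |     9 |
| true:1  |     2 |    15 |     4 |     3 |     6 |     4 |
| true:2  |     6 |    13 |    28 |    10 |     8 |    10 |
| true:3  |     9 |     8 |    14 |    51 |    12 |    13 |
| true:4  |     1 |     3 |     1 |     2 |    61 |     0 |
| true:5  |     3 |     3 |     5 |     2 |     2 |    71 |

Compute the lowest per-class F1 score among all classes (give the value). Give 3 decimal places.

Per-class F1 score (2·TP/(2·TP+FP+FN)):
  0: TP=29, FP=2+6+9+1+3=21, FN=14+10+5+6+9=44 → 58/123 = 0.4715
  1: TP=15, FP=14+13+8+3+3=41, FN=2+4+3+6+4=19 → 30/90 = 0.3333
  2: TP=28, FP=10+4+14+1+5=34, FN=6+13+10+8+10=47 → 56/137 = 0.4088
  3: TP=51, FP=5+3+10+2+2=22, FN=9+8+14+12+13=56 → 102/180 = 0.5667
  4: TP=61, FP=6+6+8+12+2=34, FN=1+3+1+2+0=7 → 122/163 = 0.7485
  5: TP=71, FP=9+4+10+13+0=36, FN=3+3+5+2+2=15 → 142/193 = 0.7358
Lowest is class '1' with F1 score = 0.333.

0.333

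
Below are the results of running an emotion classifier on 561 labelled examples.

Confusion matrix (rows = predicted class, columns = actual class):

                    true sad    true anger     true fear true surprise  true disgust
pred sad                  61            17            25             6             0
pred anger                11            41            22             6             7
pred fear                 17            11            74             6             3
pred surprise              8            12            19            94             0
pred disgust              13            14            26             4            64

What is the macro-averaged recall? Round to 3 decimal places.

Per-class recall (TP/(TP+FN)):
  sad: TP=61, FN=11+17+8+13=49 → 61/110 = 0.5545
  anger: TP=41, FN=17+11+12+14=54 → 41/95 = 0.4316
  fear: TP=74, FN=25+22+19+26=92 → 74/166 = 0.4458
  surprise: TP=94, FN=6+6+6+4=22 → 94/116 = 0.8103
  disgust: TP=64, FN=0+7+3+0=10 → 64/74 = 0.8649
Macro-recall = mean = (0.5545 + 0.4316 + 0.4458 + 0.8103 + 0.8649) / 5 = 0.621

0.621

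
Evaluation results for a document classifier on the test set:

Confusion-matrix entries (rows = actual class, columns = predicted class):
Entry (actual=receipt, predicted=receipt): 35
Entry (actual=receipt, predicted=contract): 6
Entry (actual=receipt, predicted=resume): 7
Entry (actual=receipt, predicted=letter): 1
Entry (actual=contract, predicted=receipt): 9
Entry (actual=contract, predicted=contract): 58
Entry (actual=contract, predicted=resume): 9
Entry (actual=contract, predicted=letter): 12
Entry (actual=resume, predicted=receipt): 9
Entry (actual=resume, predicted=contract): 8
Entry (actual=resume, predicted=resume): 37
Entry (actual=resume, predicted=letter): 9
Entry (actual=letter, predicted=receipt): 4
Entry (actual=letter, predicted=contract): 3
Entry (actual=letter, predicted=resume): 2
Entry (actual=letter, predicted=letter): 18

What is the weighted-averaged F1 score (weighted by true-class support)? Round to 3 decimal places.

Per-class F1 score (2·TP/(2·TP+FP+FN)):
  receipt: TP=35, FP=9+9+4=22, FN=6+7+1=14 → 70/106 = 0.6604
  contract: TP=58, FP=6+8+3=17, FN=9+9+12=30 → 116/163 = 0.7117
  resume: TP=37, FP=7+9+2=18, FN=9+8+9=26 → 74/118 = 0.6271
  letter: TP=18, FP=1+12+9=22, FN=4+3+2=9 → 36/67 = 0.5373
Weighted-F1 score = Σ (supportᵢ/N)·F1 scoreᵢ with N=227: (49/227)·0.6604 + (88/227)·0.7117 + (63/227)·0.6271 + (27/227)·0.5373 = 0.656

0.656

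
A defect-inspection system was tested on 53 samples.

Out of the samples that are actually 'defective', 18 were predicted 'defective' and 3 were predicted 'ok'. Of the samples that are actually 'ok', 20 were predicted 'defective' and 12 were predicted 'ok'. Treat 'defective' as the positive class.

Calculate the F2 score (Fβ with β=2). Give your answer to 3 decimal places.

0.738

Fβ = (1+β²)·TP / ((1+β²)·TP + β²·FN + FP), with β²=4
= 5·18 / (5·18 + 4·3 + 20) = 0.738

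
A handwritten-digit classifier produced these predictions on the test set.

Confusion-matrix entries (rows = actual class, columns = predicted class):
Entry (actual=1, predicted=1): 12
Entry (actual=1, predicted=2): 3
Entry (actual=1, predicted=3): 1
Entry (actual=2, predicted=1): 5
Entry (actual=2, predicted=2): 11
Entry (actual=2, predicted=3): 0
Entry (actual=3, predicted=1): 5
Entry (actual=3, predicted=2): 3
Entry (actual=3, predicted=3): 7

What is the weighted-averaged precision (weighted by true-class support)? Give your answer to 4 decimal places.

0.6852

Per-class precision (TP/(TP+FP)):
  1: TP=12, FP=5+5=10 → 12/22 = 0.54545
  2: TP=11, FP=3+3=6 → 11/17 = 0.64706
  3: TP=7, FP=1+0=1 → 7/8 = 0.87500
Weighted-precision = Σ (supportᵢ/N)·precisionᵢ with N=47: (16/47)·0.54545 + (16/47)·0.64706 + (15/47)·0.87500 = 0.6852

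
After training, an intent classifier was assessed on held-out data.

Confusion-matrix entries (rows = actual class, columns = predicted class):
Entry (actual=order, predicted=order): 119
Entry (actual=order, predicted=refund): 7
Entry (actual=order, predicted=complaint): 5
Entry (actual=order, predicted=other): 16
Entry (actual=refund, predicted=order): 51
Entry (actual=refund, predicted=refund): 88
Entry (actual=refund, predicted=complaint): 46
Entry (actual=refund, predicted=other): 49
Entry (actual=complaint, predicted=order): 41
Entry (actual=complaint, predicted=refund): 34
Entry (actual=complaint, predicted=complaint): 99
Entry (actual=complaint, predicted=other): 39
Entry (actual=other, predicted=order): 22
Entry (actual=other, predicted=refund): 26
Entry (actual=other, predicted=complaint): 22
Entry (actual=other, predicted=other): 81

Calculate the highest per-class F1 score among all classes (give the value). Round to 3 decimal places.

Per-class F1 score (2·TP/(2·TP+FP+FN)):
  order: TP=119, FP=51+41+22=114, FN=7+5+16=28 → 238/380 = 0.6263
  refund: TP=88, FP=7+34+26=67, FN=51+46+49=146 → 176/389 = 0.4524
  complaint: TP=99, FP=5+46+22=73, FN=41+34+39=114 → 198/385 = 0.5143
  other: TP=81, FP=16+49+39=104, FN=22+26+22=70 → 162/336 = 0.4821
Highest is class 'order' with F1 score = 0.626.

0.626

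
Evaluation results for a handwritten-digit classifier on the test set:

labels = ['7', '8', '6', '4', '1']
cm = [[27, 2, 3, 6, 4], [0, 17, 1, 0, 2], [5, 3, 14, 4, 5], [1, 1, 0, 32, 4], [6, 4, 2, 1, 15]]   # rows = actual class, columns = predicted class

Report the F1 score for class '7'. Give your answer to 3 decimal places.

One-vs-rest for '7': TP = diagonal; FP = other classes predicted '7'; FN = '7' predicted as other.
F1 score = 2·TP/(2·TP+FP+FN).
7: TP=27, FP=0+5+1+6=12, FN=2+3+6+4=15 → 54/81 = 0.6667

0.667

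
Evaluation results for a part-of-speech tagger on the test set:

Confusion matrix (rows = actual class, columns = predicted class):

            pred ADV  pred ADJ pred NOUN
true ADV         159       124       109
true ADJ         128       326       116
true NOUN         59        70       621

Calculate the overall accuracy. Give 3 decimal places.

Accuracy = trace / total = (159+326+621=1106) / 1712 = 1106/1712 = 0.646

0.646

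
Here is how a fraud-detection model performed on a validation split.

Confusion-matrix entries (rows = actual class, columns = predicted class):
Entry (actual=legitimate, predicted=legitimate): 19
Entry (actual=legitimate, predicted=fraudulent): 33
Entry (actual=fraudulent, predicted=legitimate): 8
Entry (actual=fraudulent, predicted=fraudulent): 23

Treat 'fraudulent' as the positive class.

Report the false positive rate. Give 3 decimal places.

0.635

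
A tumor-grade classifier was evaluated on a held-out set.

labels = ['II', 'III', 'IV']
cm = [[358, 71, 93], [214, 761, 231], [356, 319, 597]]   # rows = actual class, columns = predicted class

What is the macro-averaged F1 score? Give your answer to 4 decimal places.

Per-class F1 score (2·TP/(2·TP+FP+FN)):
  II: TP=358, FP=214+356=570, FN=71+93=164 → 716/1450 = 0.49379
  III: TP=761, FP=71+319=390, FN=214+231=445 → 1522/2357 = 0.64574
  IV: TP=597, FP=93+231=324, FN=356+319=675 → 1194/2193 = 0.54446
Macro-F1 score = mean = (0.49379 + 0.64574 + 0.54446) / 3 = 0.5613

0.5613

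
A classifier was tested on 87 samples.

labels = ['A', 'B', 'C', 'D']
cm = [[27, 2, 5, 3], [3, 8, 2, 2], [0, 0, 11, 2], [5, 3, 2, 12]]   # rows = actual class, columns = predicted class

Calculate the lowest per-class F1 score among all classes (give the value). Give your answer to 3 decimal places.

0.571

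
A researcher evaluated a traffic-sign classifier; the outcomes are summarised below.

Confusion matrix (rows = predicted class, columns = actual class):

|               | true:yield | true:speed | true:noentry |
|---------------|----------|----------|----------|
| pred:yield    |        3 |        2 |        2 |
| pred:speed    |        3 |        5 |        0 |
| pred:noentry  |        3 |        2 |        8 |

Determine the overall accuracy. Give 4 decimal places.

Accuracy = trace / total = (3+5+8=16) / 28 = 16/28 = 0.5714

0.5714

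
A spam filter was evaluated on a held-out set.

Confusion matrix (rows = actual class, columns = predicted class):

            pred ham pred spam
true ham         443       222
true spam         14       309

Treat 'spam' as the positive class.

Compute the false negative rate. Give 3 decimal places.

0.043

FNR = FN/(FN+TP) = 14/(14+309) = 0.043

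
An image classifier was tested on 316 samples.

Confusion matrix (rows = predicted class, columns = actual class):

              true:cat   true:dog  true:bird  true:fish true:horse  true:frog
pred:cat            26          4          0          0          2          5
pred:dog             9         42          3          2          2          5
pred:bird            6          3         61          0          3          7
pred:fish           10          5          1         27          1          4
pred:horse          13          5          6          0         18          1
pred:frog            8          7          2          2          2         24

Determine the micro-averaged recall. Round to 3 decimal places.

Micro-averaging pools counts across classes: ΣTP=198, ΣFP=118, ΣFN=118.
Micro-recall = TP/(TP+FN) on pooled counts = 0.627 (equals overall accuracy in single-label multiclass).

0.627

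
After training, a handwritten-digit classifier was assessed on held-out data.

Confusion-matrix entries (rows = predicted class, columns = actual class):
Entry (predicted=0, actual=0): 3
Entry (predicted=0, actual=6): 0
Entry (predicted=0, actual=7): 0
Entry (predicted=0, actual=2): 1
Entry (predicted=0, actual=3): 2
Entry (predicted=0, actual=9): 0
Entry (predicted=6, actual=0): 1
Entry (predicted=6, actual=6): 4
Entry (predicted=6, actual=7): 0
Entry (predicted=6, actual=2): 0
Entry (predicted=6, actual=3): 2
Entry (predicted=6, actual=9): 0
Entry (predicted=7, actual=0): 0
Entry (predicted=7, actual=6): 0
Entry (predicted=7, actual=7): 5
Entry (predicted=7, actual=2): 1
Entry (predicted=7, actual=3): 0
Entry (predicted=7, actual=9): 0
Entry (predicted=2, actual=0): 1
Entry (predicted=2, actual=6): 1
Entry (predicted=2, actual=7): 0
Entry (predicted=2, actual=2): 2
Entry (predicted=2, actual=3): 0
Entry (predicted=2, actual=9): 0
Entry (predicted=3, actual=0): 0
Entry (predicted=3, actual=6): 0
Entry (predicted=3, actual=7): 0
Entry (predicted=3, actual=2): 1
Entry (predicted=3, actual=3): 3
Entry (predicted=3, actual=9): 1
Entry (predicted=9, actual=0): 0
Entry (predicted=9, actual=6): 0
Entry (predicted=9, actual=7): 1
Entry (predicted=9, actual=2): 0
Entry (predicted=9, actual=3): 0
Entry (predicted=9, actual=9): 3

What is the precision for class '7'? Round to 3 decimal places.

One-vs-rest for '7': TP = diagonal; FP = other classes predicted '7'; FN = '7' predicted as other.
precision = TP/(TP+FP).
7: TP=5, FP=0+0+1+0+0=1 → 5/6 = 0.8333

0.833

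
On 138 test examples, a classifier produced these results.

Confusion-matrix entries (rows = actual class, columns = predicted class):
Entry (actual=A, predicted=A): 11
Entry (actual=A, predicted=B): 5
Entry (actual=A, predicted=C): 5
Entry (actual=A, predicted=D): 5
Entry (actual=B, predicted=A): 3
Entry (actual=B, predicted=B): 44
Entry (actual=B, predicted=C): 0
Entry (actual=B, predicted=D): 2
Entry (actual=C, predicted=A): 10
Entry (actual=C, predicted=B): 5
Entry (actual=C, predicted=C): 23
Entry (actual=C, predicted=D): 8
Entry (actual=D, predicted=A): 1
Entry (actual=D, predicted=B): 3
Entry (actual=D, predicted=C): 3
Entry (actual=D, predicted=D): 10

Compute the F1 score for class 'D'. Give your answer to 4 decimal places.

F1 score = 2·TP/(2·TP+FP+FN).
D: TP=10, FP=5+2+8=15, FN=1+3+3=7 → 20/42 = 0.47619

0.4762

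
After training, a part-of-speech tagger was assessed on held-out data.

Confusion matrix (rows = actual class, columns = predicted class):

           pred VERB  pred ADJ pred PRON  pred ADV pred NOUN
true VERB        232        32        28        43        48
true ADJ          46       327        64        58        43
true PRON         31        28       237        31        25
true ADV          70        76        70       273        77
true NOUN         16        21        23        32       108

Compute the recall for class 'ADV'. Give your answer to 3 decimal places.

0.482

recall = TP/(TP+FN).
ADV: TP=273, FN=70+76+70+77=293 → 273/566 = 0.4823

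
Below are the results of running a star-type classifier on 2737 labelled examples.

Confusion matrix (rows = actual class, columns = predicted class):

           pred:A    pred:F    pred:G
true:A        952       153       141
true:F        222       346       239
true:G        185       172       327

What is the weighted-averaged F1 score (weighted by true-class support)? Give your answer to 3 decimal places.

0.588

Per-class F1 score (2·TP/(2·TP+FP+FN)):
  A: TP=952, FP=222+185=407, FN=153+141=294 → 1904/2605 = 0.7309
  F: TP=346, FP=153+172=325, FN=222+239=461 → 692/1478 = 0.4682
  G: TP=327, FP=141+239=380, FN=185+172=357 → 654/1391 = 0.4702
Weighted-F1 score = Σ (supportᵢ/N)·F1 scoreᵢ with N=2737: (1246/2737)·0.7309 + (807/2737)·0.4682 + (684/2737)·0.4702 = 0.588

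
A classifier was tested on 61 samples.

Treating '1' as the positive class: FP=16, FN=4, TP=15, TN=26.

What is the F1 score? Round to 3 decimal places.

Precision = TP/(TP+FP) = 15/31 = 0.4839
Recall = TP/(TP+FN) = 15/19 = 0.7895
F1 = 2·TP/(2·TP+FP+FN) = 30/50 = 0.600

0.600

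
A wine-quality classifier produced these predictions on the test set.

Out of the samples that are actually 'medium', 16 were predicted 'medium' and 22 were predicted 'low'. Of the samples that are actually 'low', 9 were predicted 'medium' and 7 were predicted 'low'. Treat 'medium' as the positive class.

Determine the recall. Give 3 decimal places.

Recall = TP/(TP+FN) = 16/(16+22) = 16/38 = 0.421

0.421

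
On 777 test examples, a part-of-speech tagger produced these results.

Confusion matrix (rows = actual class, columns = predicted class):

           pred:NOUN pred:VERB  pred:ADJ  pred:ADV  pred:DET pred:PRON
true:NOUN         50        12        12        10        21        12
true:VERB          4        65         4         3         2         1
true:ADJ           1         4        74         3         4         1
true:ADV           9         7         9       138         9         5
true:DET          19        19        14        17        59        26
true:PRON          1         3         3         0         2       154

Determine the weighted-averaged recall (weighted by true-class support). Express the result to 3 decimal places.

Per-class recall (TP/(TP+FN)):
  NOUN: TP=50, FN=12+12+10+21+12=67 → 50/117 = 0.4274
  VERB: TP=65, FN=4+4+3+2+1=14 → 65/79 = 0.8228
  ADJ: TP=74, FN=1+4+3+4+1=13 → 74/87 = 0.8506
  ADV: TP=138, FN=9+7+9+9+5=39 → 138/177 = 0.7797
  DET: TP=59, FN=19+19+14+17+26=95 → 59/154 = 0.3831
  PRON: TP=154, FN=1+3+3+0+2=9 → 154/163 = 0.9448
Weighted-recall = Σ (supportᵢ/N)·recallᵢ with N=777: (117/777)·0.4274 + (79/777)·0.8228 + (87/777)·0.8506 + (177/777)·0.7797 + (154/777)·0.3831 + (163/777)·0.9448 = 0.695

0.695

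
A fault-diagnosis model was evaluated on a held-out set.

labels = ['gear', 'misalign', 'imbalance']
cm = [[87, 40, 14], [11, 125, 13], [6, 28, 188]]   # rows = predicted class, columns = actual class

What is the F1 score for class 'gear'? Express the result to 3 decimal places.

0.710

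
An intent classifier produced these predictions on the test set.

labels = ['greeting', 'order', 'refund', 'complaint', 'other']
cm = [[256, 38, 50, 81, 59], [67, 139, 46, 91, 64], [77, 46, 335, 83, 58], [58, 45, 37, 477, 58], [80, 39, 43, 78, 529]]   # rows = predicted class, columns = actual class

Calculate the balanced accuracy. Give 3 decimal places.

Balanced accuracy = mean of per-class recall.
  greeting: recall = 256/538 = 0.4758
  order: recall = 139/307 = 0.4528
  refund: recall = 335/511 = 0.6556
  complaint: recall = 477/810 = 0.5889
  other: recall = 529/768 = 0.6888
Mean = (0.4758 + 0.4528 + 0.6556 + 0.5889 + 0.6888) / 5 = 0.572

0.572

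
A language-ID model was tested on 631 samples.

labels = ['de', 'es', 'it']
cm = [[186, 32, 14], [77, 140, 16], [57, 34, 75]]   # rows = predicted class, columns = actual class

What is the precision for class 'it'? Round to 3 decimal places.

0.452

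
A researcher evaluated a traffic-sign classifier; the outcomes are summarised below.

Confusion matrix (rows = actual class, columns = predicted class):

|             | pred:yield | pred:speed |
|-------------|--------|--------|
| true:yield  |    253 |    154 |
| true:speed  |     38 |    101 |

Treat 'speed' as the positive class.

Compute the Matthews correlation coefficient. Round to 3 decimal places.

MCC = (TP·TN − FP·FN) / √((TP+FP)(TP+FN)(TN+FP)(TN+FN))
Numerator = 101·253 − 154·38 = 19701
Denominator = √(255·139·407·291) = √4197999465 = 64791.9707
MCC = 19701 / 64791.9707 = 0.304

0.304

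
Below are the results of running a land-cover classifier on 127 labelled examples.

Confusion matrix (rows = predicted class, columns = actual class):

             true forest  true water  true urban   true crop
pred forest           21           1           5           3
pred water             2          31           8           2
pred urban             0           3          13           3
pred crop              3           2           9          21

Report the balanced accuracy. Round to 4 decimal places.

0.6853

Balanced accuracy = mean of per-class recall.
  forest: recall = 21/26 = 0.80769
  water: recall = 31/37 = 0.83784
  urban: recall = 13/35 = 0.37143
  crop: recall = 21/29 = 0.72414
Mean = (0.80769 + 0.83784 + 0.37143 + 0.72414) / 4 = 0.6853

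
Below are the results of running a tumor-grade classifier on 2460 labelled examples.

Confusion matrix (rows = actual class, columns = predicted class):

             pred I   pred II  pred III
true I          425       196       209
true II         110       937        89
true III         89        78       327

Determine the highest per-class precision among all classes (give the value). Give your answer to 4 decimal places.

Per-class precision (TP/(TP+FP)):
  I: TP=425, FP=110+89=199 → 425/624 = 0.68109
  II: TP=937, FP=196+78=274 → 937/1211 = 0.77374
  III: TP=327, FP=209+89=298 → 327/625 = 0.52320
Highest is class 'II' with precision = 0.7737.

0.7737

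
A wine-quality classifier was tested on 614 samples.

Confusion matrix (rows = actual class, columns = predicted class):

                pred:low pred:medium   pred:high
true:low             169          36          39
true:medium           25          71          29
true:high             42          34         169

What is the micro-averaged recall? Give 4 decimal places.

Micro-averaging pools counts across classes: ΣTP=409, ΣFP=205, ΣFN=205.
Micro-recall = TP/(TP+FN) on pooled counts = 0.6661 (equals overall accuracy in single-label multiclass).

0.6661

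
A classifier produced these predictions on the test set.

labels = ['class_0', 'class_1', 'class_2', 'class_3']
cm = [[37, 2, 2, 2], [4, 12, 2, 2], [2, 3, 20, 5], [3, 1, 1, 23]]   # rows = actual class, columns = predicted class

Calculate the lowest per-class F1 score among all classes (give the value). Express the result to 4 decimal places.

0.6316

Per-class F1 score (2·TP/(2·TP+FP+FN)):
  class_0: TP=37, FP=4+2+3=9, FN=2+2+2=6 → 74/89 = 0.83146
  class_1: TP=12, FP=2+3+1=6, FN=4+2+2=8 → 24/38 = 0.63158
  class_2: TP=20, FP=2+2+1=5, FN=2+3+5=10 → 40/55 = 0.72727
  class_3: TP=23, FP=2+2+5=9, FN=3+1+1=5 → 46/60 = 0.76667
Lowest is class 'class_1' with F1 score = 0.6316.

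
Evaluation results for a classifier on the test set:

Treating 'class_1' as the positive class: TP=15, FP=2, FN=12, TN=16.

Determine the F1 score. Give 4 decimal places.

Precision = TP/(TP+FP) = 15/17 = 0.8824
Recall = TP/(TP+FN) = 15/27 = 0.5556
F1 = 2·TP/(2·TP+FP+FN) = 30/44 = 0.6818

0.6818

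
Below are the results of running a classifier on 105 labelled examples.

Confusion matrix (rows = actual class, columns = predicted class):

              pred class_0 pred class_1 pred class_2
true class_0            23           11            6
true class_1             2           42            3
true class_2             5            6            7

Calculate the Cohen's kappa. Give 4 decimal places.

Observed agreement pₒ = trace/N = 72/105 = 0.68571
Expected agreement pₑ = Σ (rowᵢ·colᵢ)/N² = (40·30 + 47·59 + 18·16)/105² = 0.38649
κ = (pₒ − pₑ)/(1 − pₑ) = (0.68571 − 0.38649)/(1 − 0.38649) = 0.4877

0.4877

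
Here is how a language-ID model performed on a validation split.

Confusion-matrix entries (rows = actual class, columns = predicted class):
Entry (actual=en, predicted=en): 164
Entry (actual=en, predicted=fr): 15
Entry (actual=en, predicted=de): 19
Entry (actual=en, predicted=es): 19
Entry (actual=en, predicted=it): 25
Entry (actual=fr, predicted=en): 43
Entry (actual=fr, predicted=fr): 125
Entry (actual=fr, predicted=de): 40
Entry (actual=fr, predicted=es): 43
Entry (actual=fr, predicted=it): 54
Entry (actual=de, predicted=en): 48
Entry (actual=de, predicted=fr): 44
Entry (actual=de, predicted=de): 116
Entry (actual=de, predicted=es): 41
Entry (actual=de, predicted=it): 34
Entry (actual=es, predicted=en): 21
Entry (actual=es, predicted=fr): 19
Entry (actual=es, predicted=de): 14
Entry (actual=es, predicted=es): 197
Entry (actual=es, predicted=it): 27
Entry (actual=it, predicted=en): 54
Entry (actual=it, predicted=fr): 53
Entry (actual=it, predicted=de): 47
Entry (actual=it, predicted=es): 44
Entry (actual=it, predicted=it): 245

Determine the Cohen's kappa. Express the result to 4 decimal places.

0.4297

Observed agreement pₒ = trace/N = 847/1551 = 0.54610
Expected agreement pₑ = Σ (rowᵢ·colᵢ)/N² = (242·330 + 305·256 + 283·236 + 278·344 + 443·385)/1551² = 0.20407
κ = (pₒ − pₑ)/(1 − pₑ) = (0.54610 − 0.20407)/(1 − 0.20407) = 0.4297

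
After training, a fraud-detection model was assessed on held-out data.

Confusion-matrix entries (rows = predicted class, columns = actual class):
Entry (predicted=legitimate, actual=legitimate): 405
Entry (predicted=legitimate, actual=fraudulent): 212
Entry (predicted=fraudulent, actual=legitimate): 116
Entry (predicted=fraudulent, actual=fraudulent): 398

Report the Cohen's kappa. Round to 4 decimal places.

Observed agreement pₒ = trace/N = 803/1131 = 0.70999
Expected agreement pₑ = Σ (rowᵢ·colᵢ)/N² = (521·617 + 610·514)/1131² = 0.49642
κ = (pₒ − pₑ)/(1 − pₑ) = (0.70999 − 0.49642)/(1 − 0.49642) = 0.4241

0.4241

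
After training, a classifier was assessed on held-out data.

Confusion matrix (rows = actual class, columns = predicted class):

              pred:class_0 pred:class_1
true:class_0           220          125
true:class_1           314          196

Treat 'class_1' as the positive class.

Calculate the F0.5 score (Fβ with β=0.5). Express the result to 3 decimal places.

Fβ = (1+β²)·TP / ((1+β²)·TP + β²·FN + FP), with β²=1/4
= 1.25·196 / (1.25·196 + 0.25·314 + 125) = 0.546

0.546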